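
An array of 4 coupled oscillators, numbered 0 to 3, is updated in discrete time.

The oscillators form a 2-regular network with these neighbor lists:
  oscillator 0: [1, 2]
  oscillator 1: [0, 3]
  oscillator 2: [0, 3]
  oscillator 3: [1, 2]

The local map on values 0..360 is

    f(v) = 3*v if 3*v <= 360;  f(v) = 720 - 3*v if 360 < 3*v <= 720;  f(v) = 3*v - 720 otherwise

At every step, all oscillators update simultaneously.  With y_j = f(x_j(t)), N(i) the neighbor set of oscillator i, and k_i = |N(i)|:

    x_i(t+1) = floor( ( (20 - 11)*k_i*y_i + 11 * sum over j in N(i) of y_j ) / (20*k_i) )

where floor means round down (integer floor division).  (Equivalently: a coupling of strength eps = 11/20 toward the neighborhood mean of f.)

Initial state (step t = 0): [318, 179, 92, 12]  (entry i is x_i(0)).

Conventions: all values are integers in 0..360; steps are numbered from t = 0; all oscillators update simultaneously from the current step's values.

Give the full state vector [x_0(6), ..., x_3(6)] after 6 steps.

Simulating step by step:
t=0: [318, 179, 92, 12]
t=1: [231, 156, 198, 142]
t=2: [116, 201, 144, 236]
t=3: [267, 151, 228, 116]
t=4: [119, 238, 134, 239]
t=5: [249, 101, 242, 90]
t=6: [97, 218, 84, 206]

Answer: [97, 218, 84, 206]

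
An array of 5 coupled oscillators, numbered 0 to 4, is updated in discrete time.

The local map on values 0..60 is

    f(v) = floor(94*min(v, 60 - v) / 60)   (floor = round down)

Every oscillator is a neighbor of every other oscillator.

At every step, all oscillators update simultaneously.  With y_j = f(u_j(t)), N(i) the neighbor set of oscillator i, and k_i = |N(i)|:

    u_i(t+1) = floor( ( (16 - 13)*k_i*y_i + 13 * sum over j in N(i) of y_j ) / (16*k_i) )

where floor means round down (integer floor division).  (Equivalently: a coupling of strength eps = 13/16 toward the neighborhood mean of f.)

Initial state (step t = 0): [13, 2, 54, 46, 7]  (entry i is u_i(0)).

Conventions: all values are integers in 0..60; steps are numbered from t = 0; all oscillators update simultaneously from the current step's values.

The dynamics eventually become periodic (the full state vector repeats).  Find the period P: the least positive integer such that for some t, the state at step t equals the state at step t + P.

Simulating step by step:
t=0: [13, 2, 54, 46, 7]
t=1: [12, 12, 12, 12, 12]
t=2: [18, 18, 18, 18, 18]
t=3: [28, 28, 28, 28, 28]
t=4: [43, 43, 43, 43, 43]
t=5: [26, 26, 26, 26, 26]
t=6: [40, 40, 40, 40, 40]
t=7: [31, 31, 31, 31, 31]
t=8: [45, 45, 45, 45, 45]
t=9: [23, 23, 23, 23, 23]
t=10: [36, 36, 36, 36, 36]
t=11: [37, 37, 37, 37, 37]
t=12: [36, 36, 36, 36, 36]

Answer: 2
Key observation: The state at step 10, [36, 36, 36, 36, 36], reappears at step 12 — and no state repeats earlier — so the cycle the system enters has period 2.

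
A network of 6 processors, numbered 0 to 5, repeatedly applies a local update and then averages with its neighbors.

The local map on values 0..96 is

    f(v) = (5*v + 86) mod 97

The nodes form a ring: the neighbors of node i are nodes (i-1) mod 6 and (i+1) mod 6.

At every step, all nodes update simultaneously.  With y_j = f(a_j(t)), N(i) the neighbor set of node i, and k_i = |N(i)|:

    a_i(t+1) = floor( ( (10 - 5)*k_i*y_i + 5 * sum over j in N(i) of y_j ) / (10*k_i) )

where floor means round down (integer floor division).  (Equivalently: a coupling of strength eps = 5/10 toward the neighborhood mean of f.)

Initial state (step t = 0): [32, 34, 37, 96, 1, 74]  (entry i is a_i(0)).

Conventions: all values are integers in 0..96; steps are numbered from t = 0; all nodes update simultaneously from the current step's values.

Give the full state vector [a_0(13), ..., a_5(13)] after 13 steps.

Simulating step by step:
t=0: [32, 34, 37, 96, 1, 74]
t=1: [58, 63, 74, 82, 82, 69]
t=2: [56, 44, 40, 25, 19, 45]
t=3: [46, 49, 54, 52, 51, 49]
t=4: [32, 42, 56, 56, 48, 38]
t=5: [47, 34, 57, 65, 56, 62]
t=6: [32, 58, 61, 50, 45, 30]
t=7: [57, 56, 34, 28, 31, 39]
t=8: [80, 73, 57, 43, 53, 75]
t=9: [34, 51, 58, 40, 50, 51]
t=10: [56, 61, 78, 78, 58, 51]
t=11: [50, 42, 66, 87, 77, 65]
t=12: [29, 20, 24, 45, 56, 43]
t=13: [43, 56, 33, 31, 45, 33]

Answer: [43, 56, 33, 31, 45, 33]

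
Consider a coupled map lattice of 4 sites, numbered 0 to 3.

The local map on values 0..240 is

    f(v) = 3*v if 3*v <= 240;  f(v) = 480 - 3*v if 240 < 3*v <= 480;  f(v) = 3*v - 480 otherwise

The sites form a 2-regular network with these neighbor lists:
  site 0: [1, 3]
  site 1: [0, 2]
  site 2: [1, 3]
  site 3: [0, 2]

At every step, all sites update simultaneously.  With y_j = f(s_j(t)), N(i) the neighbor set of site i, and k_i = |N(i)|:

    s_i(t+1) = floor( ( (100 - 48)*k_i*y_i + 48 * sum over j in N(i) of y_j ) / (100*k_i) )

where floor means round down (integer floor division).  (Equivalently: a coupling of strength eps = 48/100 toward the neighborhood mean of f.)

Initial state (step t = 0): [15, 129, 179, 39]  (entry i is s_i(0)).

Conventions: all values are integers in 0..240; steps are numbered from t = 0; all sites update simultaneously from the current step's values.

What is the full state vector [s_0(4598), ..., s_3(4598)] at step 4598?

Simulating step by step:
t=0: [15, 129, 179, 39]
t=1: [73, 72, 80, 85]
t=2: [219, 222, 230, 227]
t=3: [184, 189, 202, 197]
t=4: [84, 92, 113, 105]
t=5: [207, 194, 161, 174]
t=6: [107, 87, 36, 56]
t=7: [175, 177, 149, 151]
t=8: [42, 45, 35, 32]
t=9: [120, 125, 110, 105]
t=10: [127, 119, 142, 150]
t=11: [88, 100, 64, 52]
t=12: [192, 191, 180, 179]
t=13: [85, 85, 67, 67]
t=14: [219, 219, 206, 206]
t=15: [167, 167, 147, 147]
t=16: [25, 25, 34, 34]
t=17: [81, 81, 95, 95]
t=18: [226, 226, 205, 205]
t=19: [182, 182, 150, 150]
t=20: [57, 57, 38, 38]
t=21: [157, 157, 127, 127]
t=22: [30, 30, 77, 77]
t=23: [123, 123, 197, 197]
t=24: [111, 111, 111, 111]
t=25: [147, 147, 147, 147]
t=26: [39, 39, 39, 39]
t=27: [117, 117, 117, 117]
t=28: [129, 129, 129, 129]
t=29: [93, 93, 93, 93]
t=30: [201, 201, 201, 201]
t=31: [123, 123, 123, 123]
t=32: [111, 111, 111, 111]

Answer: [201, 201, 201, 201]
Key observation: The state at step 24, [111, 111, 111, 111], reappears at step 32: the system is in a cycle of period 8 from step 24 on.  Therefore the state at step 4598 equals the state at step 24 + ((4598 - 24) mod 8) = 30, which is [201, 201, 201, 201].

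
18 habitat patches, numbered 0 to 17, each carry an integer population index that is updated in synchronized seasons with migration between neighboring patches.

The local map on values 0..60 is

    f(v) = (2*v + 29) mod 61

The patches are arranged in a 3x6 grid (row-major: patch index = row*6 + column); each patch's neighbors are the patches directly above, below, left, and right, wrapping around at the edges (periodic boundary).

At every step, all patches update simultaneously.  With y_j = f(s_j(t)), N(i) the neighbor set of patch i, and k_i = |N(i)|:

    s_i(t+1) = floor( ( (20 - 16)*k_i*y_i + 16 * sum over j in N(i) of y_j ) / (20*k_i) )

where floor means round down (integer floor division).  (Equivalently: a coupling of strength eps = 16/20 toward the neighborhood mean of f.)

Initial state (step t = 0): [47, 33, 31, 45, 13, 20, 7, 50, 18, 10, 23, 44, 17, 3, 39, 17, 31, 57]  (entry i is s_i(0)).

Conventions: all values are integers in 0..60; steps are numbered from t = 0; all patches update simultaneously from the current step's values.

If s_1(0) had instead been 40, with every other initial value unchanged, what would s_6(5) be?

Simulating step by step:
t=0: [47, 40, 31, 45, 13, 20, 7, 50, 18, 10, 23, 44, 17, 3, 39, 17, 31, 57]
t=1: [20, 24, 37, 38, 33, 28, 21, 27, 27, 25, 40, 28, 20, 27, 23, 37, 24, 23]
t=2: [13, 22, 27, 36, 33, 20, 14, 18, 23, 34, 28, 24, 12, 16, 28, 26, 30, 17]
t=3: [37, 18, 22, 30, 26, 23, 37, 17, 20, 26, 27, 21, 33, 18, 16, 29, 21, 21]
t=4: [27, 12, 10, 21, 18, 19, 26, 12, 8, 20, 16, 19, 26, 8, 10, 16, 17, 15]
t=5: [24, 44, 41, 14, 4, 19, 24, 43, 40, 12, 4, 18, 33, 44, 37, 13, 13, 18]

Answer: s_6(5) = 24
Key observation: This trace re-runs the system from the modified initial state.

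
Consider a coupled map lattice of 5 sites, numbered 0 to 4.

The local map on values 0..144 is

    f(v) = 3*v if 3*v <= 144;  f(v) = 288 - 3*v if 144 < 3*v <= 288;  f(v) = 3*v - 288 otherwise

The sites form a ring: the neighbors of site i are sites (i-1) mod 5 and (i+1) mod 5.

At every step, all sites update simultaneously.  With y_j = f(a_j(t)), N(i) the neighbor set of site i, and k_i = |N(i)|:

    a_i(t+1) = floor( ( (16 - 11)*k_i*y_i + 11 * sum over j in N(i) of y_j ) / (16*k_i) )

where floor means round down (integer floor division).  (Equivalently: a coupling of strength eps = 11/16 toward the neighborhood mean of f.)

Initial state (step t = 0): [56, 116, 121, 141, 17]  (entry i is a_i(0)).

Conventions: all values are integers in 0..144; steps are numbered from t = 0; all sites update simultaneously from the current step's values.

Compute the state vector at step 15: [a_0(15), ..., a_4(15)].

Answer: [61, 64, 83, 86, 77]

Derivation:
t=0: [56, 116, 121, 141, 17]
t=1: [75, 85, 90, 85, 103]
t=2: [38, 38, 28, 23, 39]
t=3: [115, 103, 89, 90, 99]
t=4: [28, 33, 19, 15, 28]
t=5: [89, 79, 67, 62, 70]
t=6: [50, 53, 79, 88, 66]
t=7: [118, 105, 68, 55, 83]
t=8: [43, 60, 77, 80, 77]
t=9: [97, 97, 71, 54, 78]
t=10: [20, 27, 67, 83, 61]
t=11: [82, 75, 68, 78, 66]
t=12: [65, 63, 66, 76, 61]
t=13: [99, 93, 82, 85, 85]
t=14: [17, 20, 27, 36, 24]
t=15: [61, 64, 83, 86, 77]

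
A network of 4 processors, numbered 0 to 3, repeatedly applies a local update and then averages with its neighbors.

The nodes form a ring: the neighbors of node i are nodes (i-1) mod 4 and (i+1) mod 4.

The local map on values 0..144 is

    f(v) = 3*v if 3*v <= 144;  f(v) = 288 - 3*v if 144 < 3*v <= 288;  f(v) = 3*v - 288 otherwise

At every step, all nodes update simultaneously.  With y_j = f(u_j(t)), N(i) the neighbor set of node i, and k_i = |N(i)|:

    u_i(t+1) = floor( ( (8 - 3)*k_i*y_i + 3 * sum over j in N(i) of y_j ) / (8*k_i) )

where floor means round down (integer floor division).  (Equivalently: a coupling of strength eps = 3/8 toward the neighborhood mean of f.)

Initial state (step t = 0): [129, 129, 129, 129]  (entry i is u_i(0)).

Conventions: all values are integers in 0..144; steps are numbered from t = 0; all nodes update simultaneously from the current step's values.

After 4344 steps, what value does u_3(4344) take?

Simulating step by step:
t=0: [129, 129, 129, 129]
t=1: [99, 99, 99, 99]
t=2: [9, 9, 9, 9]
t=3: [27, 27, 27, 27]
t=4: [81, 81, 81, 81]
t=5: [45, 45, 45, 45]
t=6: [135, 135, 135, 135]
t=7: [117, 117, 117, 117]
t=8: [63, 63, 63, 63]
t=9: [99, 99, 99, 99]

Answer: u_3(4344) = 63
Key observation: The state at step 1, [99, 99, 99, 99], reappears at step 9: the system is in a cycle of period 8 from step 1 on.  Therefore the state at step 4344 equals the state at step 1 + ((4344 - 1) mod 8) = 8, which is [63, 63, 63, 63].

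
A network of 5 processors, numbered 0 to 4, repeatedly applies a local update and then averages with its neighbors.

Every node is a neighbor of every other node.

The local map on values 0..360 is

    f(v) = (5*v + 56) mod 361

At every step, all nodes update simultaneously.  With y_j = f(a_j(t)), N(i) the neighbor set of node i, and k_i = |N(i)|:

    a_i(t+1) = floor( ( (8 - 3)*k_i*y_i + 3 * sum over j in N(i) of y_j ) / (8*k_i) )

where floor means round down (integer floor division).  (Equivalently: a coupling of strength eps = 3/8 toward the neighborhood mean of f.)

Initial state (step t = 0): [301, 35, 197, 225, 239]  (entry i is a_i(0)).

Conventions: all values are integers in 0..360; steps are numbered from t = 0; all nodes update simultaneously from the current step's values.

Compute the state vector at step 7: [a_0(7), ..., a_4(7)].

Answer: [207, 146, 226, 207, 194]

Derivation:
t=0: [301, 35, 197, 225, 239]
t=1: [149, 210, 256, 139, 176]
t=2: [98, 68, 190, 71, 169]
t=3: [167, 87, 219, 95, 163]
t=4: [154, 133, 100, 154, 143]
t=5: [131, 267, 179, 131, 102]
t=6: [321, 298, 256, 321, 244]
t=7: [207, 146, 226, 207, 194]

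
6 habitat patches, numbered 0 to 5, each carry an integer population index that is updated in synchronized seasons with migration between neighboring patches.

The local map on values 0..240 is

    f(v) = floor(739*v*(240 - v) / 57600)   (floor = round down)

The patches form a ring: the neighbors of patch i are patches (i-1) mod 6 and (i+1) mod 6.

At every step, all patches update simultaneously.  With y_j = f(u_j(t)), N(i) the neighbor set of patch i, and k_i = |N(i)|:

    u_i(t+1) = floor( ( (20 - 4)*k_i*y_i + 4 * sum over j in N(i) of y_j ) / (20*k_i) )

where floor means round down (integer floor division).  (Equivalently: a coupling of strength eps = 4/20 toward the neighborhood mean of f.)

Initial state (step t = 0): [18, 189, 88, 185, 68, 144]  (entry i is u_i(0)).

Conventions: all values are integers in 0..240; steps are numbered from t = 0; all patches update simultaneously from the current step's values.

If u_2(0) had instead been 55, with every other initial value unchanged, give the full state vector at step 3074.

Answer: [179, 179, 179, 179, 179, 179]
Key observation: The state at step 26, [179, 179, 179, 179, 179, 179], reappears at step 28: the system is in a cycle of period 2 from step 26 on.  Therefore the state at step 3074 equals the state at step 26 + ((3074 - 26) mod 2) = 26, which is [179, 179, 179, 179, 179, 179].

Derivation:
t=0: [18, 189, 55, 185, 68, 144]
t=1: [70, 116, 129, 132, 150, 161]
t=2: [156, 180, 183, 181, 172, 162]
t=3: [164, 140, 133, 137, 149, 161]
t=4: [161, 177, 181, 180, 172, 163]
t=5: [160, 144, 137, 139, 149, 160]
t=6: [165, 176, 180, 179, 172, 164]
t=7: [156, 144, 138, 140, 149, 158]
t=8: [168, 176, 179, 178, 172, 166]
t=9: [154, 144, 140, 141, 149, 156]
t=10: [169, 176, 178, 178, 173, 168]
t=11: [152, 144, 141, 141, 148, 154]
t=12: [171, 176, 178, 178, 174, 169]
t=13: [150, 144, 141, 141, 147, 152]
t=14: [173, 176, 178, 178, 175, 171]
t=15: [147, 144, 141, 141, 145, 150]
t=16: [175, 177, 178, 178, 176, 173]
t=17: [145, 143, 141, 141, 144, 147]
t=18: [176, 177, 178, 178, 177, 175]
t=19: [144, 142, 141, 141, 143, 144]
t=20: [177, 178, 178, 178, 177, 177]
t=21: [142, 141, 141, 141, 142, 143]
t=22: [178, 178, 179, 178, 178, 177]
t=23: [141, 140, 140, 140, 141, 142]
t=24: [178, 179, 179, 179, 178, 178]
t=25: [140, 140, 140, 140, 140, 141]
t=26: [179, 179, 179, 179, 179, 179]
t=27: [140, 140, 140, 140, 140, 140]
t=28: [179, 179, 179, 179, 179, 179]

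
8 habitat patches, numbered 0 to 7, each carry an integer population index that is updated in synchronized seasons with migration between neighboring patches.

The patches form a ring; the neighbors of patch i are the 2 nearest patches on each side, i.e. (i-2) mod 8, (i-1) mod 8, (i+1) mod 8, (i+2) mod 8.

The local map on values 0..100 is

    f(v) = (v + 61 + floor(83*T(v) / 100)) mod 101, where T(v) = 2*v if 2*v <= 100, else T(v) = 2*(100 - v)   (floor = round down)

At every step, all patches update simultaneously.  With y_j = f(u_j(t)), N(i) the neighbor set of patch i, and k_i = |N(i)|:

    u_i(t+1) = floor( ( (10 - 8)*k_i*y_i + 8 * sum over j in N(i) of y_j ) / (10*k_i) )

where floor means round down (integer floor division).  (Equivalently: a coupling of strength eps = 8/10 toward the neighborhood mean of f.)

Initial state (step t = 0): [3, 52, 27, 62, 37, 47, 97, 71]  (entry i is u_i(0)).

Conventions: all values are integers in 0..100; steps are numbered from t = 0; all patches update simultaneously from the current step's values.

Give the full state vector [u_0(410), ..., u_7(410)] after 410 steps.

Simulating step by step:
t=0: [3, 52, 27, 62, 37, 47, 97, 71]
t=1: [66, 70, 66, 70, 64, 73, 70, 76]
t=2: [79, 79, 81, 80, 80, 78, 79, 78]
t=3: [73, 73, 72, 73, 73, 73, 73, 73]
t=4: [77, 77, 77, 77, 77, 77, 77, 77]
t=5: [75, 75, 75, 75, 75, 75, 75, 75]
t=6: [76, 76, 76, 76, 76, 76, 76, 76]
t=7: [75, 75, 75, 75, 75, 75, 75, 75]

Answer: [76, 76, 76, 76, 76, 76, 76, 76]
Key observation: The state at step 5, [75, 75, 75, 75, 75, 75, 75, 75], reappears at step 7: the system is in a cycle of period 2 from step 5 on.  Therefore the state at step 410 equals the state at step 5 + ((410 - 5) mod 2) = 6, which is [76, 76, 76, 76, 76, 76, 76, 76].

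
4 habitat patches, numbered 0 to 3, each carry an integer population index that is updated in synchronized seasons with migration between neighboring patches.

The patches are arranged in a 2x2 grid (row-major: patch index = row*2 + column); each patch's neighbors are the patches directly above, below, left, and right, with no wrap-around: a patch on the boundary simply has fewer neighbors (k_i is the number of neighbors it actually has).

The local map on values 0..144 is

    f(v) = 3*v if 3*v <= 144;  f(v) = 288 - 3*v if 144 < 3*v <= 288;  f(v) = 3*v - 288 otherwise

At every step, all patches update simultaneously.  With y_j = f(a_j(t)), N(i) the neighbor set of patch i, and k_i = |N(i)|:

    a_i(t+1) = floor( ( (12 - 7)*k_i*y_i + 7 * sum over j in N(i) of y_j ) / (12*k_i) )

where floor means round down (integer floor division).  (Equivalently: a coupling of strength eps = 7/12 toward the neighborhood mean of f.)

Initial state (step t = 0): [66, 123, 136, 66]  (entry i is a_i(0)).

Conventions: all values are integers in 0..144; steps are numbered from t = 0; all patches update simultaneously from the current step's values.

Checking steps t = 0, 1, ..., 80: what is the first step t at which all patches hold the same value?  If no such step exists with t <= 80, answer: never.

Simulating step by step:
t=0: [66, 123, 136, 66]  (not all equal)
t=1: [96, 86, 102, 96]  (not all equal)
t=2: [14, 12, 7, 14]  (not all equal)
t=3: [34, 39, 33, 34]  (not all equal)
t=4: [105, 108, 100, 105]  (not all equal)
t=5: [25, 30, 20, 25]  (not all equal)
t=6: [75, 81, 68, 75]  (not all equal)
t=7: [63, 55, 71, 63]  (not all equal)
t=8: [99, 109, 89, 99]  (not all equal)
t=9: [21, 21, 14, 21]  (not all equal)
t=10: [56, 63, 54, 56]  (not all equal)
t=11: [115, 111, 122, 115]  (not all equal)
t=12: [59, 52, 65, 59]  (not all equal)
t=13: [111, 119, 103, 111]  (not all equal)
t=14: [45, 55, 35, 45]  (not all equal)
t=15: [122, 130, 122, 122]  (not all equal)
t=16: [85, 88, 78, 85]  (not all equal)
t=17: [36, 29, 41, 36]  (not all equal)
t=18: [106, 99, 114, 106]  (not all equal)
t=19: [30, 21, 40, 30]  (not all equal)
t=20: [90, 78, 102, 90]  (not all equal)
t=21: [28, 33, 18, 28]  (not all equal)
t=22: [79, 90, 71, 79]  (not all equal)
t=23: [48, 37, 61, 48]  (not all equal)
t=24: [123, 130, 127, 123]  (not all equal)
t=25: [90, 89, 86, 90]  (not all equal)
t=26: [22, 19, 23, 22]  (not all equal)
t=27: [64, 62, 67, 64]  (not all equal)
t=28: [95, 98, 92, 95]  (not all equal)
t=29: [6, 4, 6, 6]  (not all equal)
t=30: [16, 15, 18, 16]  (not all equal)
t=31: [48, 46, 50, 48]  (not all equal)
t=32: [140, 141, 141, 140]  (not all equal)
t=33: [133, 133, 133, 133]  (all equal)

Answer: 33
Key observation: Synchronization is absorbing here: once all patches are equal they stay equal, and step 33 is the first all-equal step.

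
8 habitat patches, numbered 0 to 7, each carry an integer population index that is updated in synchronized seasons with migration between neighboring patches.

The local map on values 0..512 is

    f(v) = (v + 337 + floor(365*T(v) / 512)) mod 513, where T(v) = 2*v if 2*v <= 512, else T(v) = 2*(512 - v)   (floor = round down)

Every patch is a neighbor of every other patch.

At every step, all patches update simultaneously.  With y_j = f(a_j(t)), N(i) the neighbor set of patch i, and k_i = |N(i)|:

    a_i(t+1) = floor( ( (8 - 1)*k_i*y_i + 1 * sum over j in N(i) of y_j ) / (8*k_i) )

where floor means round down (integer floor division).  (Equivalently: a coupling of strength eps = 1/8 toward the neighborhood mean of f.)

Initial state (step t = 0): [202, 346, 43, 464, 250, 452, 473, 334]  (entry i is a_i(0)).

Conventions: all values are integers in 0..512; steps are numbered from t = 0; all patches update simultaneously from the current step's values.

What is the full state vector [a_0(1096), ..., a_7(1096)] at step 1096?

Answer: [388, 388, 388, 388, 388, 388, 388, 388]
Key observation: The state at step 6, [388, 388, 388, 388, 388, 388, 388, 388], reappears at step 7: the system is in a cycle of period 1 from step 6 on.  Therefore the state at step 1096 equals the state at step 6 + ((1096 - 6) mod 1) = 6, which is [388, 388, 388, 388, 388, 388, 388, 388].

Derivation:
t=0: [202, 346, 43, 464, 250, 452, 473, 334]
t=1: [323, 402, 432, 359, 423, 364, 356, 407]
t=2: [412, 383, 372, 399, 375, 397, 400, 381]
t=3: [379, 389, 393, 384, 393, 384, 383, 390]
t=4: [391, 388, 386, 389, 386, 389, 389, 387]
t=5: [387, 388, 388, 388, 388, 388, 388, 388]
t=6: [388, 388, 388, 388, 388, 388, 388, 388]
t=7: [388, 388, 388, 388, 388, 388, 388, 388]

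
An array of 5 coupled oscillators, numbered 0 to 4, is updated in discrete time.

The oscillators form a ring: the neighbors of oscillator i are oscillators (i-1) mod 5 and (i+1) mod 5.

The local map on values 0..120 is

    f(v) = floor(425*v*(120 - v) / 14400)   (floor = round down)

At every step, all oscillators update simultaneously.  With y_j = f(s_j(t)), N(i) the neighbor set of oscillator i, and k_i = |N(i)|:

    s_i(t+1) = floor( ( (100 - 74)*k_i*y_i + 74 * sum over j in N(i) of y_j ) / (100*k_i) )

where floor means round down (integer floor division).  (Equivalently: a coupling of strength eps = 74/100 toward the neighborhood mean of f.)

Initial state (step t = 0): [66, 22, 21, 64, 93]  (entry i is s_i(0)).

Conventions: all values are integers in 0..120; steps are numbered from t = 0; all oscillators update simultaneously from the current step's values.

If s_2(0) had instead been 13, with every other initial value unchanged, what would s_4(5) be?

Simulating step by step:
t=0: [66, 22, 13, 64, 93]
t=1: [77, 70, 72, 69, 96]
t=2: [88, 100, 102, 89, 91]
t=3: [71, 66, 65, 69, 80]
t=4: [100, 103, 104, 100, 100]
t=5: [56, 53, 53, 55, 59]

Answer: s_4(5) = 59
Key observation: This trace re-runs the system from the modified initial state.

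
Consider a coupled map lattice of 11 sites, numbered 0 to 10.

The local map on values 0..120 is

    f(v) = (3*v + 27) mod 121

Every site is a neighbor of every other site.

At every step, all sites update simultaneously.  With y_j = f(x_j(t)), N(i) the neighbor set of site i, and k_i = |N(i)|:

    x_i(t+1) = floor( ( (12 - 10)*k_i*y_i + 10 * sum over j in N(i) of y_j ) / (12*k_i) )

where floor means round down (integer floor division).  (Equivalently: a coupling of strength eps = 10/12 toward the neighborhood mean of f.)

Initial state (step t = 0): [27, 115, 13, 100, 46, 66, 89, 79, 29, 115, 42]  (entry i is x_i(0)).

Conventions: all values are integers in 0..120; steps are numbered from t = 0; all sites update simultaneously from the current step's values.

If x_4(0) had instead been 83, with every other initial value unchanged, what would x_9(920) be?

Simulating step by step:
t=0: [27, 115, 13, 100, 83, 66, 89, 79, 29, 115, 42]
t=1: [61, 53, 58, 60, 55, 61, 57, 54, 62, 53, 55]
t=2: [78, 76, 77, 78, 77, 78, 77, 76, 78, 76, 77]
t=3: [16, 16, 16, 16, 16, 16, 16, 16, 16, 16, 16]
t=4: [75, 75, 75, 75, 75, 75, 75, 75, 75, 75, 75]
t=5: [10, 10, 10, 10, 10, 10, 10, 10, 10, 10, 10]
t=6: [57, 57, 57, 57, 57, 57, 57, 57, 57, 57, 57]
t=7: [77, 77, 77, 77, 77, 77, 77, 77, 77, 77, 77]
t=8: [16, 16, 16, 16, 16, 16, 16, 16, 16, 16, 16]

Answer: x_9(920) = 10
Key observation: The state at step 3, [16, 16, 16, 16, 16, 16, 16, 16, 16, 16, 16], reappears at step 8: the system is in a cycle of period 5 from step 3 on.  Therefore the state at step 920 equals the state at step 3 + ((920 - 3) mod 5) = 5, which is [10, 10, 10, 10, 10, 10, 10, 10, 10, 10, 10].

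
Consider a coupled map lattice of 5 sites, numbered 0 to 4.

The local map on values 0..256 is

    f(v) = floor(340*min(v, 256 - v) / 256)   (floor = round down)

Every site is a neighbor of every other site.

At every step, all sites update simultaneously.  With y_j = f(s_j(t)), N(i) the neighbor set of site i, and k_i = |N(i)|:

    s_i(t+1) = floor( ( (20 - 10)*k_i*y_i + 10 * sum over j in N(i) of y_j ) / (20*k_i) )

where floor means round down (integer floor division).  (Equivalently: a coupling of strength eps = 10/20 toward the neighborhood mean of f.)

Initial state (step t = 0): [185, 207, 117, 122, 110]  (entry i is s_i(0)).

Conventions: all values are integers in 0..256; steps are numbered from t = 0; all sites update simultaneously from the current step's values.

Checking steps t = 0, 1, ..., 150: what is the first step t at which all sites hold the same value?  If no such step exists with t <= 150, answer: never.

Simulating step by step:
t=0: [185, 207, 117, 122, 110]  (not all equal)
t=1: [113, 102, 135, 138, 132]  (not all equal)
t=2: [151, 146, 155, 154, 157]  (not all equal)
t=3: [137, 140, 135, 136, 134]  (not all equal)
t=4: [158, 156, 159, 158, 159]  (not all equal)
t=5: [129, 130, 129, 129, 129]  (not all equal)
t=6: [167, 167, 167, 167, 167]  (all equal)

Answer: 6
Key observation: Synchronization is absorbing here: once all sites are equal they stay equal, and step 6 is the first all-equal step.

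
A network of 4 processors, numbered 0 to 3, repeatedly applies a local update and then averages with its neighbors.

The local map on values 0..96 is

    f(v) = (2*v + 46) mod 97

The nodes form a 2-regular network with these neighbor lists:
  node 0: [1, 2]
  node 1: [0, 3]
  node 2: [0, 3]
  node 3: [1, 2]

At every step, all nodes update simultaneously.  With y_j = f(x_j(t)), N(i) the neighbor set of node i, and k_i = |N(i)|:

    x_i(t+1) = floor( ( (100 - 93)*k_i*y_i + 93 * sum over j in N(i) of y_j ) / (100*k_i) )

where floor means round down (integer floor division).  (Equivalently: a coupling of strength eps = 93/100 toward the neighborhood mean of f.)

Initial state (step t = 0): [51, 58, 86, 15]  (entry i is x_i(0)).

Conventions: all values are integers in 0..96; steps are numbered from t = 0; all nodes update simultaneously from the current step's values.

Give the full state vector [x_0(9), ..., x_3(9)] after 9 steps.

Simulating step by step:
t=0: [51, 58, 86, 15]
t=1: [44, 63, 60, 46]
t=2: [69, 41, 41, 69]
t=3: [34, 83, 83, 34]
t=4: [17, 17, 17, 17]
t=5: [80, 80, 80, 80]
t=6: [12, 12, 12, 12]
t=7: [70, 70, 70, 70]
t=8: [89, 89, 89, 89]
t=9: [30, 30, 30, 30]

Answer: [30, 30, 30, 30]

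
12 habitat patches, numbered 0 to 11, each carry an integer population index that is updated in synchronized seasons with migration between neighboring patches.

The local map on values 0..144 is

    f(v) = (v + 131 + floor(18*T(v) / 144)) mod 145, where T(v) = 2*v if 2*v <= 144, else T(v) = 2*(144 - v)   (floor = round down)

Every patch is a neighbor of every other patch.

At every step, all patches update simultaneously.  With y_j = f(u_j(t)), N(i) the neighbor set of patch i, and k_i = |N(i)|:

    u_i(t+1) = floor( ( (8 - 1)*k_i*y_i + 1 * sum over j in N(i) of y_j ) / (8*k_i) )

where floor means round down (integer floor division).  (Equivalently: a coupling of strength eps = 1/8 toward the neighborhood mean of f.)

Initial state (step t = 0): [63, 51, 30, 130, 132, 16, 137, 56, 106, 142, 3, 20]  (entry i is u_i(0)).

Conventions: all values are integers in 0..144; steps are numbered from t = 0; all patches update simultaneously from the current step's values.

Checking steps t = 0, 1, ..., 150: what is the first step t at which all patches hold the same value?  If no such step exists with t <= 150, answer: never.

Simulating step by step:
t=0: [63, 51, 30, 130, 132, 16, 137, 56, 106, 142, 3, 20]  (not all equal)
t=1: [65, 52, 30, 113, 115, 15, 117, 59, 97, 121, 126, 20]  (not all equal)
t=2: [67, 53, 29, 101, 103, 13, 103, 60, 90, 106, 109, 19]  (not all equal)
t=3: [68, 54, 28, 92, 94, 10, 94, 61, 85, 96, 98, 16]  (not all equal)
t=4: [71, 56, 28, 88, 89, 133, 89, 63, 83, 91, 92, 15]  (not all equal)
t=5: [73, 58, 28, 85, 85, 114, 85, 65, 82, 87, 88, 13]  (not all equal)
t=6: [75, 59, 27, 83, 83, 102, 83, 67, 81, 84, 85, 11]  (not all equal)
t=7: [78, 61, 27, 83, 83, 95, 83, 70, 81, 84, 84, 135]  (not all equal)
t=8: [79, 64, 27, 83, 83, 91, 83, 73, 81, 84, 84, 117]  (not all equal)
t=9: [80, 67, 27, 83, 83, 88, 83, 76, 81, 84, 84, 104]  (not all equal)
t=10: [81, 70, 27, 83, 83, 86, 83, 78, 81, 84, 84, 97]  (not all equal)
t=11: [81, 73, 27, 83, 83, 84, 83, 79, 81, 84, 84, 91]  (not all equal)
t=12: [81, 76, 27, 83, 83, 84, 83, 80, 81, 84, 84, 88]  (not all equal)
t=13: [81, 78, 27, 83, 83, 84, 83, 81, 81, 84, 84, 86]  (not all equal)
t=14: [81, 79, 27, 83, 83, 84, 83, 81, 81, 84, 84, 84]  (not all equal)
t=15: [81, 80, 27, 83, 83, 84, 83, 81, 81, 84, 84, 84]  (not all equal)
t=16: [81, 81, 27, 83, 83, 84, 83, 81, 81, 84, 84, 84]  (not all equal)
t=17: [81, 81, 27, 83, 83, 84, 83, 81, 81, 84, 84, 84]  (not all equal)

Answer: never
Key observation: The state at step 16 reappears at step 17 — the system is in a cycle of period 1 from step 16 on.  No step 0..17 is synchronized, and the cycle repeats forever, so no step up to 150 (or ever) has all patches equal.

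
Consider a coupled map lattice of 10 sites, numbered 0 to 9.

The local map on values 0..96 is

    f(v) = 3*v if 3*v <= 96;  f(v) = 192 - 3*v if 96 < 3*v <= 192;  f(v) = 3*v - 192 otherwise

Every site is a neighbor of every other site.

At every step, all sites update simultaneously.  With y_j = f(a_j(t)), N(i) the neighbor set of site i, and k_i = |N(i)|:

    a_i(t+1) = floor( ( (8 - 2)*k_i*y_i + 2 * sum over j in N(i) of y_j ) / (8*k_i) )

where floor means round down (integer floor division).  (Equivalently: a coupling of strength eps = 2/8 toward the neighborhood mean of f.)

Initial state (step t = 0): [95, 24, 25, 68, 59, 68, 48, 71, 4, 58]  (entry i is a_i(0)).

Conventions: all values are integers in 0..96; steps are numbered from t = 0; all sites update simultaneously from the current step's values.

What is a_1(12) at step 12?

Simulating step by step:
t=0: [95, 24, 25, 68, 59, 68, 48, 71, 4, 58]
t=1: [77, 62, 64, 19, 21, 19, 45, 25, 19, 23]
t=2: [41, 17, 13, 54, 58, 54, 54, 67, 54, 63]
t=3: [58, 45, 36, 30, 21, 30, 30, 15, 30, 10]
t=4: [31, 59, 78, 83, 63, 83, 83, 50, 83, 39]
t=5: [81, 24, 44, 55, 16, 55, 55, 44, 55, 68]
t=6: [48, 63, 54, 30, 46, 30, 30, 54, 30, 20]
t=7: [50, 18, 37, 81, 55, 81, 81, 37, 81, 59]
t=8: [44, 53, 72, 50, 33, 50, 50, 72, 50, 24]
t=9: [56, 37, 30, 43, 80, 43, 43, 30, 43, 65]
t=10: [33, 74, 81, 61, 51, 61, 61, 81, 61, 18]
t=11: [77, 31, 46, 16, 38, 16, 16, 46, 16, 48]
t=12: [43, 82, 54, 50, 71, 50, 50, 54, 50, 50]

Answer: a_1(12) = 82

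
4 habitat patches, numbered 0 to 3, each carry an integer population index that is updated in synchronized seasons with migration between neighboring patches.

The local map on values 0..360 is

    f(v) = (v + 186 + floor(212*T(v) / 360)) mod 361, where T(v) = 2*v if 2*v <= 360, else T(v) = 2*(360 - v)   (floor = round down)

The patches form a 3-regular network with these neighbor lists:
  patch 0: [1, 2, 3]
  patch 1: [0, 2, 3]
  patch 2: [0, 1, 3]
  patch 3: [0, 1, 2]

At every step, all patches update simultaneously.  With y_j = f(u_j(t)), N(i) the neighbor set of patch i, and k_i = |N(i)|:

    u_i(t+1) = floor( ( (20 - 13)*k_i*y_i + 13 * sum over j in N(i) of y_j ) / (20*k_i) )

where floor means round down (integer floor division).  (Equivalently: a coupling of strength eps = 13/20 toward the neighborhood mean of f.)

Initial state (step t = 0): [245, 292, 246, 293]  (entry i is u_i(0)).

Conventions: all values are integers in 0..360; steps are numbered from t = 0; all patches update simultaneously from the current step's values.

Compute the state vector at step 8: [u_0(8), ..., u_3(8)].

Answer: [211, 211, 211, 211]

Derivation:
t=0: [245, 292, 246, 293]
t=1: [201, 200, 201, 200]
t=2: [213, 213, 213, 213]
t=3: [211, 211, 211, 211]
t=4: [211, 211, 211, 211]
t=5: [211, 211, 211, 211]
t=6: [211, 211, 211, 211]
t=7: [211, 211, 211, 211]
t=8: [211, 211, 211, 211]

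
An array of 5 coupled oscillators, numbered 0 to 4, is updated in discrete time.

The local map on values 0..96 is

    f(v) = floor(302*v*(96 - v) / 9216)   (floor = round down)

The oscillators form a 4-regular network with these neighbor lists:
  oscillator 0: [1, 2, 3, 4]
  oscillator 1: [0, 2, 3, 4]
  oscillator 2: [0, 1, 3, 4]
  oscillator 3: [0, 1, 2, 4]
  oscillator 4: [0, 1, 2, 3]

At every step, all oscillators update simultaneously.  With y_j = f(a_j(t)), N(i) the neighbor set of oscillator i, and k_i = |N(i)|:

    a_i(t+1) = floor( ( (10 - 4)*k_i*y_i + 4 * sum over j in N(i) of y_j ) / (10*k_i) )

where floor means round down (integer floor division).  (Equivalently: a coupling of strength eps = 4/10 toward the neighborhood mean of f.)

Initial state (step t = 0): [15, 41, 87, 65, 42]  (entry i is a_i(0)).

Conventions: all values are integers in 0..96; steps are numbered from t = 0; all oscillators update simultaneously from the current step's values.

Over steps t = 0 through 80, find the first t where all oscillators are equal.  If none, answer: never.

Answer: 5
Key observation: Synchronization is absorbing here: once all oscillators are equal they stay equal, and step 5 is the first all-equal step.

Derivation:
t=0: [15, 41, 87, 65, 42]  (not all equal)
t=1: [47, 64, 40, 60, 64]  (not all equal)
t=2: [72, 68, 71, 70, 68]  (not all equal)
t=3: [57, 60, 58, 59, 60]  (not all equal)
t=4: [71, 70, 71, 71, 70]  (not all equal)
t=5: [58, 58, 58, 58, 58]  (all equal)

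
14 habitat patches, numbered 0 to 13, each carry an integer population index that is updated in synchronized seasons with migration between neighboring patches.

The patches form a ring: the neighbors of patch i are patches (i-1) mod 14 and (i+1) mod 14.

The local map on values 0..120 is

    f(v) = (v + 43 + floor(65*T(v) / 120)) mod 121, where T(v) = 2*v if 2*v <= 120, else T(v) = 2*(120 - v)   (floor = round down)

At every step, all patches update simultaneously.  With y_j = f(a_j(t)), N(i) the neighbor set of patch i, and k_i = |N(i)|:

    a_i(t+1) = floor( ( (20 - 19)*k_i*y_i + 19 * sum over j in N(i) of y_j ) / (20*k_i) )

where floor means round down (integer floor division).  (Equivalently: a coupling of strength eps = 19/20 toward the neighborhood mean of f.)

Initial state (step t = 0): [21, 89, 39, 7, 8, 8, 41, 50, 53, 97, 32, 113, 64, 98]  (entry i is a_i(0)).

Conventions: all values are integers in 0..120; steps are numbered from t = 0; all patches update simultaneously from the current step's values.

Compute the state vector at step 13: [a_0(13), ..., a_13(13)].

Simulating step by step:
t=0: [21, 89, 39, 7, 8, 8, 41, 50, 53, 97, 32, 113, 64, 98]
t=1: [45, 44, 48, 32, 58, 34, 40, 19, 34, 69, 45, 75, 42, 64]
t=2: [28, 18, 59, 35, 107, 27, 92, 60, 66, 63, 43, 13, 43, 13]
t=3: [76, 72, 94, 47, 103, 46, 71, 45, 46, 29, 55, 13, 67, 56]
t=4: [42, 44, 33, 42, 19, 43, 17, 30, 56, 30, 83, 42, 53, 45]
t=5: [13, 57, 16, 92, 13, 76, 59, 60, 101, 44, 56, 37, 13, 20]
t=6: [62, 71, 43, 71, 45, 56, 45, 43, 30, 39, 65, 57, 100, 70]
t=7: [46, 29, 44, 14, 40, 16, 24, 57, 11, 71, 22, 44, 43, 44]
t=8: [55, 19, 83, 12, 70, 50, 59, 77, 44, 74, 32, 47, 12, 13]
t=9: [74, 42, 73, 46, 46, 44, 35, 29, 43, 60, 35, 85, 45, 52]
t=10: [20, 43, 14, 30, 15, 63, 60, 65, 71, 62, 48, 63, 35, 30]
t=11: [59, 74, 58, 74, 75, 59, 46, 46, 46, 34, 44, 67, 77, 99]
t=12: [44, 43, 44, 43, 44, 31, 29, 17, 62, 19, 76, 29, 44, 44]
t=13: [12, 12, 11, 12, 56, 60, 93, 74, 78, 47, 90, 32, 55, 13]

Answer: [12, 12, 11, 12, 56, 60, 93, 74, 78, 47, 90, 32, 55, 13]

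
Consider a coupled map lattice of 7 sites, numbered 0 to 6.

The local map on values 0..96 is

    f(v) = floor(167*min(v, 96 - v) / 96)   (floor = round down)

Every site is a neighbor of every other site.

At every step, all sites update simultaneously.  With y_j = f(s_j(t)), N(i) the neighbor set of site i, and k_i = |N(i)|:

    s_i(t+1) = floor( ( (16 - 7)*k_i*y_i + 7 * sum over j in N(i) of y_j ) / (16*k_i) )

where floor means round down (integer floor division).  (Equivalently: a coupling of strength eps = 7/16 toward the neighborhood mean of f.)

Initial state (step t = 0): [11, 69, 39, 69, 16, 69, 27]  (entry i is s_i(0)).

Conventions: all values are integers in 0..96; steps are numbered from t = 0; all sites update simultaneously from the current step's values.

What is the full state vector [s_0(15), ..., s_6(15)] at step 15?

Answer: [52, 52, 52, 52, 52, 52, 52]

Derivation:
t=0: [11, 69, 39, 69, 16, 69, 27]
t=1: [30, 44, 54, 44, 34, 44, 44]
t=2: [61, 72, 71, 72, 64, 72, 72]
t=3: [52, 43, 44, 43, 50, 43, 43]
t=4: [75, 74, 75, 74, 77, 74, 74]
t=5: [36, 37, 36, 37, 34, 37, 37]
t=6: [62, 63, 62, 63, 60, 63, 63]
t=7: [58, 57, 58, 57, 60, 57, 57]
t=8: [66, 66, 66, 66, 64, 66, 66]
t=9: [52, 52, 52, 52, 53, 52, 52]
t=10: [75, 75, 75, 75, 74, 75, 75]
t=11: [36, 36, 36, 36, 37, 36, 36]
t=12: [62, 62, 62, 62, 63, 62, 62]
t=13: [58, 58, 58, 58, 57, 58, 58]
t=14: [66, 66, 66, 66, 66, 66, 66]
t=15: [52, 52, 52, 52, 52, 52, 52]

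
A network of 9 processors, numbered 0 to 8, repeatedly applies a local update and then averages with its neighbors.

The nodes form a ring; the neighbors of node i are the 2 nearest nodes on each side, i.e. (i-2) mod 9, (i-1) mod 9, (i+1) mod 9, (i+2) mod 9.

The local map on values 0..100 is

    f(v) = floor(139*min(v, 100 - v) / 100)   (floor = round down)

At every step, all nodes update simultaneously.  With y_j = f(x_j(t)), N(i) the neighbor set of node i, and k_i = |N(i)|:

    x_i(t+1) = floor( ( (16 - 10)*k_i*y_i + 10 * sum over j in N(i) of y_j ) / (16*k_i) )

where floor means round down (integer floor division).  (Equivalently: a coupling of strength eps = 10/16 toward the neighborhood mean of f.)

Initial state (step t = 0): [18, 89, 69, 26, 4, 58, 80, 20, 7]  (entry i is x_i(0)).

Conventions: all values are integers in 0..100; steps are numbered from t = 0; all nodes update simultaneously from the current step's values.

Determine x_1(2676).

Answer: x_1(2676) = 61
Key observation: The state at step 10, [68, 68, 68, 68, 68, 68, 68, 68, 68], reappears at step 16: the system is in a cycle of period 6 from step 10 on.  Therefore the state at step 2676 equals the state at step 10 + ((2676 - 10) mod 6) = 12, which is [61, 61, 61, 61, 61, 61, 61, 61, 61].

Derivation:
t=0: [18, 89, 69, 26, 4, 58, 80, 20, 7]
t=1: [24, 23, 28, 32, 27, 36, 25, 28, 18]
t=2: [33, 33, 36, 40, 39, 42, 36, 36, 30]
t=3: [45, 46, 49, 52, 53, 54, 50, 49, 45]
t=4: [64, 63, 65, 65, 65, 65, 66, 65, 64]
t=5: [49, 49, 48, 48, 47, 47, 47, 48, 49]
t=6: [67, 67, 66, 66, 65, 65, 65, 66, 67]
t=7: [45, 45, 46, 47, 47, 47, 47, 46, 45]
t=8: [62, 62, 63, 64, 64, 64, 64, 63, 62]
t=9: [51, 51, 51, 50, 50, 50, 50, 51, 51]
t=10: [68, 68, 68, 68, 68, 68, 68, 68, 68]
t=11: [44, 44, 44, 44, 44, 44, 44, 44, 44]
t=12: [61, 61, 61, 61, 61, 61, 61, 61, 61]
t=13: [54, 54, 54, 54, 54, 54, 54, 54, 54]
t=14: [63, 63, 63, 63, 63, 63, 63, 63, 63]
t=15: [51, 51, 51, 51, 51, 51, 51, 51, 51]
t=16: [68, 68, 68, 68, 68, 68, 68, 68, 68]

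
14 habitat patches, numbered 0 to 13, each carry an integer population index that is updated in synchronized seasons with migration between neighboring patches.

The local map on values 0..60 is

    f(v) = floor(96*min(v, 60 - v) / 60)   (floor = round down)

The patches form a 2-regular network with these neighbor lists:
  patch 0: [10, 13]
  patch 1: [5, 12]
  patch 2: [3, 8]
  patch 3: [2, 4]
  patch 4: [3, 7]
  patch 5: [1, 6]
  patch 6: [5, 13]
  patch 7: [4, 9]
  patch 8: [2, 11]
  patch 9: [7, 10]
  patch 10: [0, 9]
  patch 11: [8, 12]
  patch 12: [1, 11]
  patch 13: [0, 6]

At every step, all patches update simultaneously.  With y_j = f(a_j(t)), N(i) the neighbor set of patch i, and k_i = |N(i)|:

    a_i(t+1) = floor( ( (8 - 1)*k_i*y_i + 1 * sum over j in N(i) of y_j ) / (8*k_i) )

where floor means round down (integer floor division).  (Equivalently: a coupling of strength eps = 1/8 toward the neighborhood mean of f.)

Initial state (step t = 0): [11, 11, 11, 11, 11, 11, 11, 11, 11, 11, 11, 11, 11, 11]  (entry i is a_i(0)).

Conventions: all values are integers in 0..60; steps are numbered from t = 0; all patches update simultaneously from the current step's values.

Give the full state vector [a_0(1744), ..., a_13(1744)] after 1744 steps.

Answer: [27, 27, 27, 27, 27, 27, 27, 27, 27, 27, 27, 27, 27, 27]
Key observation: The state at step 2, [27, 27, 27, 27, 27, 27, 27, 27, 27, 27, 27, 27, 27, 27], reappears at step 4: the system is in a cycle of period 2 from step 2 on.  Therefore the state at step 1744 equals the state at step 2 + ((1744 - 2) mod 2) = 2, which is [27, 27, 27, 27, 27, 27, 27, 27, 27, 27, 27, 27, 27, 27].

Derivation:
t=0: [11, 11, 11, 11, 11, 11, 11, 11, 11, 11, 11, 11, 11, 11]
t=1: [17, 17, 17, 17, 17, 17, 17, 17, 17, 17, 17, 17, 17, 17]
t=2: [27, 27, 27, 27, 27, 27, 27, 27, 27, 27, 27, 27, 27, 27]
t=3: [43, 43, 43, 43, 43, 43, 43, 43, 43, 43, 43, 43, 43, 43]
t=4: [27, 27, 27, 27, 27, 27, 27, 27, 27, 27, 27, 27, 27, 27]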